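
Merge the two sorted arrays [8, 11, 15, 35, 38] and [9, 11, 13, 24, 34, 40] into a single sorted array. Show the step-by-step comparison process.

Merging process:

Compare 8 vs 9: take 8 from left. Merged: [8]
Compare 11 vs 9: take 9 from right. Merged: [8, 9]
Compare 11 vs 11: take 11 from left. Merged: [8, 9, 11]
Compare 15 vs 11: take 11 from right. Merged: [8, 9, 11, 11]
Compare 15 vs 13: take 13 from right. Merged: [8, 9, 11, 11, 13]
Compare 15 vs 24: take 15 from left. Merged: [8, 9, 11, 11, 13, 15]
Compare 35 vs 24: take 24 from right. Merged: [8, 9, 11, 11, 13, 15, 24]
Compare 35 vs 34: take 34 from right. Merged: [8, 9, 11, 11, 13, 15, 24, 34]
Compare 35 vs 40: take 35 from left. Merged: [8, 9, 11, 11, 13, 15, 24, 34, 35]
Compare 38 vs 40: take 38 from left. Merged: [8, 9, 11, 11, 13, 15, 24, 34, 35, 38]
Append remaining from right: [40]. Merged: [8, 9, 11, 11, 13, 15, 24, 34, 35, 38, 40]

Final merged array: [8, 9, 11, 11, 13, 15, 24, 34, 35, 38, 40]
Total comparisons: 10

The merged array is [8, 9, 11, 11, 13, 15, 24, 34, 35, 38, 40], requiring 10 comparisons. The merge step runs in O(n) time where n is the total number of elements.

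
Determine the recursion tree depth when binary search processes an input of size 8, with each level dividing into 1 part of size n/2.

For divide and conquer with division factor 2:

Problem sizes at each level:
Level 0: 8
Level 1: 4
Level 2: 2
Level 3: 1

The root is level 0 and the size-1 base case is level 3 (the tree spans levels 0 through 3, i.e. 4 levels counting the root), so the depth is the number of divisions: log_2(8) = 3

The recursion tree depth is log_2(8) = 3. At each level, the problem size is divided by 2, so it takes 3 divisions to reduce to a base case of size 1. The algorithm makes 1 recursive call at each level.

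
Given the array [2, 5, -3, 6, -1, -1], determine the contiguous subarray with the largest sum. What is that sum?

Using Kadane's algorithm on [2, 5, -3, 6, -1, -1]:

Scanning through the array:
Position 1 (value 5): max_ending_here = 7, max_so_far = 7
Position 2 (value -3): max_ending_here = 4, max_so_far = 7
Position 3 (value 6): max_ending_here = 10, max_so_far = 10
Position 4 (value -1): max_ending_here = 9, max_so_far = 10
Position 5 (value -1): max_ending_here = 8, max_so_far = 10

Maximum subarray: [2, 5, -3, 6]
Maximum sum: 10

The maximum subarray is [2, 5, -3, 6] with sum 10. This subarray runs from index 0 to index 3.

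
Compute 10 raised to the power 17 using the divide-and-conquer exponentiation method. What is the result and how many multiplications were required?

Computing 10^17 by squaring (build up from 10^1; each line after the first costs one multiplication):

10^1 = 10
10^2 = (10^1)^2 = 10^2 = 100
10^4 = (10^2)^2 = 100^2 = 10000
10^8 = (10^4)^2 = 10000^2 = 100000000
10^16 = (10^8)^2 = 100000000^2 = 10000000000000000
10^17 = 10 * 10^16 = 10 * 10000000000000000 = 100000000000000000

Result: 100000000000000000
Multiplications needed: 5 (5 lines after 10^1)

10^17 = 100000000000000000. Using exponentiation by squaring, this requires 5 multiplications. The key idea: if the exponent is even, square the half-power; if odd, multiply by the base once.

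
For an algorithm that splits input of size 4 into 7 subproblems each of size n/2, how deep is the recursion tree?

For divide and conquer with division factor 2:

Problem sizes at each level:
Level 0: 4
Level 1: 2
Level 2: 1

The root is level 0 and the size-1 base case is level 2 (the tree spans levels 0 through 2, i.e. 3 levels counting the root), so the depth is the number of divisions: log_2(4) = 2

The recursion tree depth is log_2(4) = 2. At each level, the problem size is divided by 2, so it takes 2 divisions to reduce to a base case of size 1. The algorithm makes 7 recursive calls at each level.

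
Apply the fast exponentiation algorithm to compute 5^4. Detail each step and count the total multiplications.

Computing 5^4 by squaring (build up from 5^1; each line after the first costs one multiplication):

5^1 = 5
5^2 = (5^1)^2 = 5^2 = 25
5^4 = (5^2)^2 = 25^2 = 625

Result: 625
Multiplications needed: 2 (2 lines after 5^1)

5^4 = 625. Using exponentiation by squaring, this requires 2 multiplications. The key idea: if the exponent is even, square the half-power; if odd, multiply by the base once.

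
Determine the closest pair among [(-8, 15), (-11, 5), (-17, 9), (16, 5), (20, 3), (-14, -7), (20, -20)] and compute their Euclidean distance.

Computing all pairwise distances among 7 points:

d((-8, 15), (-11, 5)) = 10.4403
d((-8, 15), (-17, 9)) = 10.8167
d((-8, 15), (16, 5)) = 26.0
d((-8, 15), (20, 3)) = 30.4631
d((-8, 15), (-14, -7)) = 22.8035
d((-8, 15), (20, -20)) = 44.8219
d((-11, 5), (-17, 9)) = 7.2111
d((-11, 5), (16, 5)) = 27.0
d((-11, 5), (20, 3)) = 31.0644
d((-11, 5), (-14, -7)) = 12.3693
d((-11, 5), (20, -20)) = 39.8246
d((-17, 9), (16, 5)) = 33.2415
d((-17, 9), (20, 3)) = 37.4833
d((-17, 9), (-14, -7)) = 16.2788
d((-17, 9), (20, -20)) = 47.0106
d((16, 5), (20, 3)) = 4.4721 <-- minimum
d((16, 5), (-14, -7)) = 32.311
d((16, 5), (20, -20)) = 25.318
d((20, 3), (-14, -7)) = 35.4401
d((20, 3), (20, -20)) = 23.0
d((-14, -7), (20, -20)) = 36.4005

Closest pair: (16, 5) and (20, 3) with distance 4.4721

The closest pair is (16, 5) and (20, 3) with Euclidean distance 4.4721. For 7 points, brute-force pairwise comparison is shown above. For large n, the divide-and-conquer algorithm (sort by x, recurse on halves, check the dividing strip) achieves O(n log n).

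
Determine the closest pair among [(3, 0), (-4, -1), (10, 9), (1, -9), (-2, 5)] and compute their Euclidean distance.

Computing all pairwise distances among 5 points:

d((3, 0), (-4, -1)) = 7.0711
d((3, 0), (10, 9)) = 11.4018
d((3, 0), (1, -9)) = 9.2195
d((3, 0), (-2, 5)) = 7.0711
d((-4, -1), (10, 9)) = 17.2047
d((-4, -1), (1, -9)) = 9.434
d((-4, -1), (-2, 5)) = 6.3246 <-- minimum
d((10, 9), (1, -9)) = 20.1246
d((10, 9), (-2, 5)) = 12.6491
d((1, -9), (-2, 5)) = 14.3178

Closest pair: (-4, -1) and (-2, 5) with distance 6.3246

The closest pair is (-4, -1) and (-2, 5) with Euclidean distance 6.3246. For 5 points, brute-force pairwise comparison is shown above. For large n, the divide-and-conquer algorithm (sort by x, recurse on halves, check the dividing strip) achieves O(n log n).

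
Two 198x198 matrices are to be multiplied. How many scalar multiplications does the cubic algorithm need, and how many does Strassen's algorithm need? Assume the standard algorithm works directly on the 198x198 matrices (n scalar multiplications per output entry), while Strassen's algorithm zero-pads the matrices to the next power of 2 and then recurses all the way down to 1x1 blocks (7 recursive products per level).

Matrix multiplication for 198x198 matrices:

Strassen's algorithm requires power-of-2 dimensions. Pad 198x198 to 256x256 (next power of 2).

Standard algorithm: 198^3 = 7762392 multiplications
Strassen's algorithm: 7^(log2(256)) = 7^8 = 5764801 multiplications
Savings: 7762392 - 5764801 = 1997591 multiplications

Standard: 7762392 multiplications (198^3). Strassen: 5764801 multiplications (7^8, after padding to 256x256). Strassen reduces 8 recursive multiplications to 7 at each level.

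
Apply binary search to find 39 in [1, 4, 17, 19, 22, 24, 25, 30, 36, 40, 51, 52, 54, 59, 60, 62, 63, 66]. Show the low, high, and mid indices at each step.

Binary search for 39 in [1, 4, 17, 19, 22, 24, 25, 30, 36, 40, 51, 52, 54, 59, 60, 62, 63, 66]:

lo=0, hi=17, mid=8, arr[mid]=36 -> 36 < 39, search right half
lo=9, hi=17, mid=13, arr[mid]=59 -> 59 > 39, search left half
lo=9, hi=12, mid=10, arr[mid]=51 -> 51 > 39, search left half
lo=9, hi=9, mid=9, arr[mid]=40 -> 40 > 39, search left half
lo=9 > hi=8, target 39 not found

Binary search determines that 39 is not in the array after 4 comparisons. The search space was exhausted without finding the target.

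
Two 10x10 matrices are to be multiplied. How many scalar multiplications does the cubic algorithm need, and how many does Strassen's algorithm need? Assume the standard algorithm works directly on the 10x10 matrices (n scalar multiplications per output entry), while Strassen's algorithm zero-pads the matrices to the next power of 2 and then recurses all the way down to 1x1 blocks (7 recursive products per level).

Matrix multiplication for 10x10 matrices:

Strassen's algorithm requires power-of-2 dimensions. Pad 10x10 to 16x16 (next power of 2).

Standard algorithm: 10^3 = 1000 multiplications
Strassen's algorithm: 7^(log2(16)) = 7^4 = 2401 multiplications
Difference: 1000 - 2401 = -1401 (Strassen uses MORE here due to padding overhead — for small or just-over-power-of-2 n, padding can outweigh the per-level savings)

Standard: 1000 multiplications (10^3). Strassen: 2401 multiplications (7^4, after padding to 16x16). Strassen reduces 8 recursive multiplications to 7 at each level.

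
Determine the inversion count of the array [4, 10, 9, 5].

Finding inversions in [4, 10, 9, 5]:

(1, 2): arr[1]=10 > arr[2]=9
(1, 3): arr[1]=10 > arr[3]=5
(2, 3): arr[2]=9 > arr[3]=5

Total inversions: 3

The array has 3 inversion(s): (1,2), (1,3), (2,3). Each pair (i,j) satisfies i < j and arr[i] > arr[j].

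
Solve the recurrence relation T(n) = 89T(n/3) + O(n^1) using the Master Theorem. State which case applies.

Master Theorem for T(n) = 89T(n/3) + O(n^1):

a = 89, b = 3, c = 1
log_b(a) = log_3(89) = 4.0857

Case 1: c = 1 < log_3(89) = 4.0857
T(n) = O(n^(log_3 89))

For T(n) = 89T(n/3) + O(n^1): log_3(89) = 4.0857. This is Case 1 of the Master Theorem (c < log_b(a), work dominated by leaves), giving O(n^(log_3 89)).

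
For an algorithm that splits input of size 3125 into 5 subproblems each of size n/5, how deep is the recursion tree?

For divide and conquer with division factor 5:

Problem sizes at each level:
Level 0: 3125
Level 1: 625
Level 2: 125
Level 3: 25
Level 4: 5
Level 5: 1

The root is level 0 and the size-1 base case is level 5 (the tree spans levels 0 through 5, i.e. 6 levels counting the root), so the depth is the number of divisions: log_5(3125) = 5

The recursion tree depth is log_5(3125) = 5. At each level, the problem size is divided by 5, so it takes 5 divisions to reduce to a base case of size 1. The algorithm makes 5 recursive calls at each level.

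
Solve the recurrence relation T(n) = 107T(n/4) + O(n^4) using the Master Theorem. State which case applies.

Master Theorem for T(n) = 107T(n/4) + O(n^4):

a = 107, b = 4, c = 4
log_b(a) = log_4(107) = 3.3707

Case 3: c = 4 > log_4(107) = 3.3707
T(n) = O(n^4) = O(n^4)

For T(n) = 107T(n/4) + O(n^4): log_4(107) = 3.3707. This is Case 3 of the Master Theorem (c > log_b(a), work dominated by root), giving O(n^4).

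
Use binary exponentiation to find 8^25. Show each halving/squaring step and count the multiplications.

Computing 8^25 by squaring (build up from 8^1; each line after the first costs one multiplication):

8^1 = 8
8^2 = (8^1)^2 = 8^2 = 64
8^3 = 8 * 8^2 = 8 * 64 = 512
8^6 = (8^3)^2 = 512^2 = 262144
8^12 = (8^6)^2 = 262144^2 = 68719476736
8^24 = (8^12)^2 = 68719476736^2 = 4722366482869645213696
8^25 = 8 * 8^24 = 8 * 4722366482869645213696 = 37778931862957161709568

Result: 37778931862957161709568
Multiplications needed: 6 (6 lines after 8^1)

8^25 = 37778931862957161709568. Using exponentiation by squaring, this requires 6 multiplications. The key idea: if the exponent is even, square the half-power; if odd, multiply by the base once.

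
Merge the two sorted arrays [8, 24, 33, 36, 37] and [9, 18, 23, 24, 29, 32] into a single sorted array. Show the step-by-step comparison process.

Merging process:

Compare 8 vs 9: take 8 from left. Merged: [8]
Compare 24 vs 9: take 9 from right. Merged: [8, 9]
Compare 24 vs 18: take 18 from right. Merged: [8, 9, 18]
Compare 24 vs 23: take 23 from right. Merged: [8, 9, 18, 23]
Compare 24 vs 24: take 24 from left. Merged: [8, 9, 18, 23, 24]
Compare 33 vs 24: take 24 from right. Merged: [8, 9, 18, 23, 24, 24]
Compare 33 vs 29: take 29 from right. Merged: [8, 9, 18, 23, 24, 24, 29]
Compare 33 vs 32: take 32 from right. Merged: [8, 9, 18, 23, 24, 24, 29, 32]
Append remaining from left: [33, 36, 37]. Merged: [8, 9, 18, 23, 24, 24, 29, 32, 33, 36, 37]

Final merged array: [8, 9, 18, 23, 24, 24, 29, 32, 33, 36, 37]
Total comparisons: 8

The merged array is [8, 9, 18, 23, 24, 24, 29, 32, 33, 36, 37], requiring 8 comparisons. The merge step runs in O(n) time where n is the total number of elements.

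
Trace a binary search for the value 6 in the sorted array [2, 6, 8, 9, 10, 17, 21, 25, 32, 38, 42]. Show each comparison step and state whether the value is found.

Binary search for 6 in [2, 6, 8, 9, 10, 17, 21, 25, 32, 38, 42]:

lo=0, hi=10, mid=5, arr[mid]=17 -> 17 > 6, search left half
lo=0, hi=4, mid=2, arr[mid]=8 -> 8 > 6, search left half
lo=0, hi=1, mid=0, arr[mid]=2 -> 2 < 6, search right half
lo=1, hi=1, mid=1, arr[mid]=6 -> Found target at index 1!

Binary search finds 6 at index 1 after 4 comparisons. The search repeatedly halves the search space by comparing with the middle element.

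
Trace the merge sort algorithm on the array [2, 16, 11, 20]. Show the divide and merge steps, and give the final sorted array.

Merge sort trace:

Split: [2, 16, 11, 20] -> [2, 16] and [11, 20]
  Split: [2, 16] -> [2] and [16]
  Merge: [2] + [16] -> [2, 16]
  Split: [11, 20] -> [11] and [20]
  Merge: [11] + [20] -> [11, 20]
Merge: [2, 16] + [11, 20] -> [2, 11, 16, 20]

Final sorted array: [2, 11, 16, 20]

The merge sort proceeds by recursively splitting the array and merging sorted halves.
After all merges, the sorted array is [2, 11, 16, 20].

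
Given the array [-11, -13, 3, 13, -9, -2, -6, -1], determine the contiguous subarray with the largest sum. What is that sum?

Using Kadane's algorithm on [-11, -13, 3, 13, -9, -2, -6, -1]:

Scanning through the array:
Position 1 (value -13): max_ending_here = -13, max_so_far = -11
Position 2 (value 3): max_ending_here = 3, max_so_far = 3
Position 3 (value 13): max_ending_here = 16, max_so_far = 16
Position 4 (value -9): max_ending_here = 7, max_so_far = 16
Position 5 (value -2): max_ending_here = 5, max_so_far = 16
Position 6 (value -6): max_ending_here = -1, max_so_far = 16
Position 7 (value -1): max_ending_here = -1, max_so_far = 16

Maximum subarray: [3, 13]
Maximum sum: 16

The maximum subarray is [3, 13] with sum 16. This subarray runs from index 2 to index 3.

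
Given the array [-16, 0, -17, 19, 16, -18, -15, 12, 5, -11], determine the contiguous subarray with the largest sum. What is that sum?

Using Kadane's algorithm on [-16, 0, -17, 19, 16, -18, -15, 12, 5, -11]:

Scanning through the array:
Position 1 (value 0): max_ending_here = 0, max_so_far = 0
Position 2 (value -17): max_ending_here = -17, max_so_far = 0
Position 3 (value 19): max_ending_here = 19, max_so_far = 19
Position 4 (value 16): max_ending_here = 35, max_so_far = 35
Position 5 (value -18): max_ending_here = 17, max_so_far = 35
Position 6 (value -15): max_ending_here = 2, max_so_far = 35
Position 7 (value 12): max_ending_here = 14, max_so_far = 35
Position 8 (value 5): max_ending_here = 19, max_so_far = 35
Position 9 (value -11): max_ending_here = 8, max_so_far = 35

Maximum subarray: [19, 16]
Maximum sum: 35

The maximum subarray is [19, 16] with sum 35. This subarray runs from index 3 to index 4.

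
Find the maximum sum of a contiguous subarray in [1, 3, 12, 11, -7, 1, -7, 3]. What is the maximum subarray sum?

Using Kadane's algorithm on [1, 3, 12, 11, -7, 1, -7, 3]:

Scanning through the array:
Position 1 (value 3): max_ending_here = 4, max_so_far = 4
Position 2 (value 12): max_ending_here = 16, max_so_far = 16
Position 3 (value 11): max_ending_here = 27, max_so_far = 27
Position 4 (value -7): max_ending_here = 20, max_so_far = 27
Position 5 (value 1): max_ending_here = 21, max_so_far = 27
Position 6 (value -7): max_ending_here = 14, max_so_far = 27
Position 7 (value 3): max_ending_here = 17, max_so_far = 27

Maximum subarray: [1, 3, 12, 11]
Maximum sum: 27

The maximum subarray is [1, 3, 12, 11] with sum 27. This subarray runs from index 0 to index 3.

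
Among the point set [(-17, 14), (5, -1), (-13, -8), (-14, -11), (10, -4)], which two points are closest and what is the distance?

Computing all pairwise distances among 5 points:

d((-17, 14), (5, -1)) = 26.6271
d((-17, 14), (-13, -8)) = 22.3607
d((-17, 14), (-14, -11)) = 25.1794
d((-17, 14), (10, -4)) = 32.45
d((5, -1), (-13, -8)) = 19.3132
d((5, -1), (-14, -11)) = 21.4709
d((5, -1), (10, -4)) = 5.831
d((-13, -8), (-14, -11)) = 3.1623 <-- minimum
d((-13, -8), (10, -4)) = 23.3452
d((-14, -11), (10, -4)) = 25.0

Closest pair: (-13, -8) and (-14, -11) with distance 3.1623

The closest pair is (-13, -8) and (-14, -11) with Euclidean distance 3.1623. For 5 points, brute-force pairwise comparison is shown above. For large n, the divide-and-conquer algorithm (sort by x, recurse on halves, check the dividing strip) achieves O(n log n).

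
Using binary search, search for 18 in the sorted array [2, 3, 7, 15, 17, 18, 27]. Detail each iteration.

Binary search for 18 in [2, 3, 7, 15, 17, 18, 27]:

lo=0, hi=6, mid=3, arr[mid]=15 -> 15 < 18, search right half
lo=4, hi=6, mid=5, arr[mid]=18 -> Found target at index 5!

Binary search finds 18 at index 5 after 2 comparisons. The search repeatedly halves the search space by comparing with the middle element.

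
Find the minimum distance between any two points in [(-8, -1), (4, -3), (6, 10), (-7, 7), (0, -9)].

Computing all pairwise distances among 5 points:

d((-8, -1), (4, -3)) = 12.1655
d((-8, -1), (6, 10)) = 17.8045
d((-8, -1), (-7, 7)) = 8.0623
d((-8, -1), (0, -9)) = 11.3137
d((4, -3), (6, 10)) = 13.1529
d((4, -3), (-7, 7)) = 14.8661
d((4, -3), (0, -9)) = 7.2111 <-- minimum
d((6, 10), (-7, 7)) = 13.3417
d((6, 10), (0, -9)) = 19.9249
d((-7, 7), (0, -9)) = 17.4642

Closest pair: (4, -3) and (0, -9) with distance 7.2111

The closest pair is (4, -3) and (0, -9) with Euclidean distance 7.2111. For 5 points, brute-force pairwise comparison is shown above. For large n, the divide-and-conquer algorithm (sort by x, recurse on halves, check the dividing strip) achieves O(n log n).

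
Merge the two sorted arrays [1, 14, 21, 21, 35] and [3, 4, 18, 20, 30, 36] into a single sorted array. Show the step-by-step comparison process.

Merging process:

Compare 1 vs 3: take 1 from left. Merged: [1]
Compare 14 vs 3: take 3 from right. Merged: [1, 3]
Compare 14 vs 4: take 4 from right. Merged: [1, 3, 4]
Compare 14 vs 18: take 14 from left. Merged: [1, 3, 4, 14]
Compare 21 vs 18: take 18 from right. Merged: [1, 3, 4, 14, 18]
Compare 21 vs 20: take 20 from right. Merged: [1, 3, 4, 14, 18, 20]
Compare 21 vs 30: take 21 from left. Merged: [1, 3, 4, 14, 18, 20, 21]
Compare 21 vs 30: take 21 from left. Merged: [1, 3, 4, 14, 18, 20, 21, 21]
Compare 35 vs 30: take 30 from right. Merged: [1, 3, 4, 14, 18, 20, 21, 21, 30]
Compare 35 vs 36: take 35 from left. Merged: [1, 3, 4, 14, 18, 20, 21, 21, 30, 35]
Append remaining from right: [36]. Merged: [1, 3, 4, 14, 18, 20, 21, 21, 30, 35, 36]

Final merged array: [1, 3, 4, 14, 18, 20, 21, 21, 30, 35, 36]
Total comparisons: 10

The merged array is [1, 3, 4, 14, 18, 20, 21, 21, 30, 35, 36], requiring 10 comparisons. The merge step runs in O(n) time where n is the total number of elements.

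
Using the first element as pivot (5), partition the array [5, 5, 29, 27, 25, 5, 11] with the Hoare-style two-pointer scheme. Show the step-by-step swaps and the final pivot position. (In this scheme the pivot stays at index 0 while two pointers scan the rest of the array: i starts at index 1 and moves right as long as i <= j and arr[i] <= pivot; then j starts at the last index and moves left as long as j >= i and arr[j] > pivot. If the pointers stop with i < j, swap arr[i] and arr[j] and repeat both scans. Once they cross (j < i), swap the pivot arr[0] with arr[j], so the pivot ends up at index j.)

Hoare-style two-pointer partition with pivot = 5:

Initial array: [5, 5, 29, 27, 25, 5, 11]

Pointers start at i = 1, j = 6.
i stops at index 2 (arr[2]=29 > 5), j stops at index 5 (arr[5]=5 <= 5): swap arr[2] and arr[5], array becomes [5, 5, 5, 27, 25, 29, 11]
i ends at 3, j ends at 2: the pointers have crossed (j < i), so scanning stops.

Swap pivot arr[0] with arr[2] to place pivot at position 2: [5, 5, 5, 27, 25, 29, 11]
Pivot position: 2

After partitioning with pivot 5, the array becomes [5, 5, 5, 27, 25, 29, 11]. The pivot is placed at index 2. All elements to the left of the pivot are <= 5, and all elements to the right are > 5.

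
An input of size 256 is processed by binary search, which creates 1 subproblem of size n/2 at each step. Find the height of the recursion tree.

For divide and conquer with division factor 2:

Problem sizes at each level:
Level 0: 256
Level 1: 128
Level 2: 64
Level 3: 32
Level 4: 16
Level 5: 8
Level 6: 4
Level 7: 2
Level 8: 1

The root is level 0 and the size-1 base case is level 8 (the tree spans levels 0 through 8, i.e. 9 levels counting the root), so the depth is the number of divisions: log_2(256) = 8

The recursion tree depth is log_2(256) = 8. At each level, the problem size is divided by 2, so it takes 8 divisions to reduce to a base case of size 1. The algorithm makes 1 recursive call at each level.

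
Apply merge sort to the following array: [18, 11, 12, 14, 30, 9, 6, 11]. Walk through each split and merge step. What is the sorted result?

Merge sort trace:

Split: [18, 11, 12, 14, 30, 9, 6, 11] -> [18, 11, 12, 14] and [30, 9, 6, 11]
  Split: [18, 11, 12, 14] -> [18, 11] and [12, 14]
    Split: [18, 11] -> [18] and [11]
    Merge: [18] + [11] -> [11, 18]
    Split: [12, 14] -> [12] and [14]
    Merge: [12] + [14] -> [12, 14]
  Merge: [11, 18] + [12, 14] -> [11, 12, 14, 18]
  Split: [30, 9, 6, 11] -> [30, 9] and [6, 11]
    Split: [30, 9] -> [30] and [9]
    Merge: [30] + [9] -> [9, 30]
    Split: [6, 11] -> [6] and [11]
    Merge: [6] + [11] -> [6, 11]
  Merge: [9, 30] + [6, 11] -> [6, 9, 11, 30]
Merge: [11, 12, 14, 18] + [6, 9, 11, 30] -> [6, 9, 11, 11, 12, 14, 18, 30]

Final sorted array: [6, 9, 11, 11, 12, 14, 18, 30]

The merge sort proceeds by recursively splitting the array and merging sorted halves.
After all merges, the sorted array is [6, 9, 11, 11, 12, 14, 18, 30].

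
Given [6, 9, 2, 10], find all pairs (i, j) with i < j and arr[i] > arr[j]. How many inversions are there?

Finding inversions in [6, 9, 2, 10]:

(0, 2): arr[0]=6 > arr[2]=2
(1, 2): arr[1]=9 > arr[2]=2

Total inversions: 2

The array has 2 inversion(s): (0,2), (1,2). Each pair (i,j) satisfies i < j and arr[i] > arr[j].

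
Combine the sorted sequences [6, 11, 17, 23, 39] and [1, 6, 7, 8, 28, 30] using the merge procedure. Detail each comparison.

Merging process:

Compare 6 vs 1: take 1 from right. Merged: [1]
Compare 6 vs 6: take 6 from left. Merged: [1, 6]
Compare 11 vs 6: take 6 from right. Merged: [1, 6, 6]
Compare 11 vs 7: take 7 from right. Merged: [1, 6, 6, 7]
Compare 11 vs 8: take 8 from right. Merged: [1, 6, 6, 7, 8]
Compare 11 vs 28: take 11 from left. Merged: [1, 6, 6, 7, 8, 11]
Compare 17 vs 28: take 17 from left. Merged: [1, 6, 6, 7, 8, 11, 17]
Compare 23 vs 28: take 23 from left. Merged: [1, 6, 6, 7, 8, 11, 17, 23]
Compare 39 vs 28: take 28 from right. Merged: [1, 6, 6, 7, 8, 11, 17, 23, 28]
Compare 39 vs 30: take 30 from right. Merged: [1, 6, 6, 7, 8, 11, 17, 23, 28, 30]
Append remaining from left: [39]. Merged: [1, 6, 6, 7, 8, 11, 17, 23, 28, 30, 39]

Final merged array: [1, 6, 6, 7, 8, 11, 17, 23, 28, 30, 39]
Total comparisons: 10

The merged array is [1, 6, 6, 7, 8, 11, 17, 23, 28, 30, 39], requiring 10 comparisons. The merge step runs in O(n) time where n is the total number of elements.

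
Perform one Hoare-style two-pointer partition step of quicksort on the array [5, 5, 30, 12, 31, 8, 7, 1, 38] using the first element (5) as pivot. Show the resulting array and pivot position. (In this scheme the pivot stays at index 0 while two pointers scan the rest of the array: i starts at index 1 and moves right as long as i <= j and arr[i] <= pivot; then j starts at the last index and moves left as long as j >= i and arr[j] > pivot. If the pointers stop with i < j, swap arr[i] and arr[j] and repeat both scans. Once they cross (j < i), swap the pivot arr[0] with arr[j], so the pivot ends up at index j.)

Hoare-style two-pointer partition with pivot = 5:

Initial array: [5, 5, 30, 12, 31, 8, 7, 1, 38]

Pointers start at i = 1, j = 8.
i stops at index 2 (arr[2]=30 > 5), j stops at index 7 (arr[7]=1 <= 5): swap arr[2] and arr[7], array becomes [5, 5, 1, 12, 31, 8, 7, 30, 38]
i ends at 3, j ends at 2: the pointers have crossed (j < i), so scanning stops.

Swap pivot arr[0] with arr[2] to place pivot at position 2: [1, 5, 5, 12, 31, 8, 7, 30, 38]
Pivot position: 2

After partitioning with pivot 5, the array becomes [1, 5, 5, 12, 31, 8, 7, 30, 38]. The pivot is placed at index 2. All elements to the left of the pivot are <= 5, and all elements to the right are > 5.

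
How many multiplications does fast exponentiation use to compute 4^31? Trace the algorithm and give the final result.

Computing 4^31 by squaring (build up from 4^1; each line after the first costs one multiplication):

4^1 = 4
4^2 = (4^1)^2 = 4^2 = 16
4^3 = 4 * 4^2 = 4 * 16 = 64
4^6 = (4^3)^2 = 64^2 = 4096
4^7 = 4 * 4^6 = 4 * 4096 = 16384
4^14 = (4^7)^2 = 16384^2 = 268435456
4^15 = 4 * 4^14 = 4 * 268435456 = 1073741824
4^30 = (4^15)^2 = 1073741824^2 = 1152921504606846976
4^31 = 4 * 4^30 = 4 * 1152921504606846976 = 4611686018427387904

Result: 4611686018427387904
Multiplications needed: 8 (8 lines after 4^1)

4^31 = 4611686018427387904. Using exponentiation by squaring, this requires 8 multiplications. The key idea: if the exponent is even, square the half-power; if odd, multiply by the base once.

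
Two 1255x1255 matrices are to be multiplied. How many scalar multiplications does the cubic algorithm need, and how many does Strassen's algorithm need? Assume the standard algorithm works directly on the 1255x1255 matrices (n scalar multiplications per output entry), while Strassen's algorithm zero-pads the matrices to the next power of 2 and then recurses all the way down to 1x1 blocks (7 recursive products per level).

Matrix multiplication for 1255x1255 matrices:

Strassen's algorithm requires power-of-2 dimensions. Pad 1255x1255 to 2048x2048 (next power of 2).

Standard algorithm: 1255^3 = 1976656375 multiplications
Strassen's algorithm: 7^(log2(2048)) = 7^11 = 1977326743 multiplications
Difference: 1976656375 - 1977326743 = -670368 (Strassen uses MORE here due to padding overhead — for small or just-over-power-of-2 n, padding can outweigh the per-level savings)

Standard: 1976656375 multiplications (1255^3). Strassen: 1977326743 multiplications (7^11, after padding to 2048x2048). Strassen reduces 8 recursive multiplications to 7 at each level.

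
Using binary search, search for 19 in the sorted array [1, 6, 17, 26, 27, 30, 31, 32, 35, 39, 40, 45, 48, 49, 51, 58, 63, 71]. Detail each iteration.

Binary search for 19 in [1, 6, 17, 26, 27, 30, 31, 32, 35, 39, 40, 45, 48, 49, 51, 58, 63, 71]:

lo=0, hi=17, mid=8, arr[mid]=35 -> 35 > 19, search left half
lo=0, hi=7, mid=3, arr[mid]=26 -> 26 > 19, search left half
lo=0, hi=2, mid=1, arr[mid]=6 -> 6 < 19, search right half
lo=2, hi=2, mid=2, arr[mid]=17 -> 17 < 19, search right half
lo=3 > hi=2, target 19 not found

Binary search determines that 19 is not in the array after 4 comparisons. The search space was exhausted without finding the target.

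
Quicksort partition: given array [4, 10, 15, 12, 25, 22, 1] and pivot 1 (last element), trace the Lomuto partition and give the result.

Lomuto partition with pivot = 1:

Initial array: [4, 10, 15, 12, 25, 22, 1]

arr[0]=4 > 1: no swap
arr[1]=10 > 1: no swap
arr[2]=15 > 1: no swap
arr[3]=12 > 1: no swap
arr[4]=25 > 1: no swap
arr[5]=22 > 1: no swap

Place pivot at position 0: [1, 10, 15, 12, 25, 22, 4]
Pivot position: 0

After partitioning with pivot 1, the array becomes [1, 10, 15, 12, 25, 22, 4]. The pivot is placed at index 0. All elements to the left of the pivot are <= 1, and all elements to the right are > 1.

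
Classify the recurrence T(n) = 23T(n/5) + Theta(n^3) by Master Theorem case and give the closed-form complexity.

Master Theorem for T(n) = 23T(n/5) + O(n^3):

a = 23, b = 5, c = 3
log_b(a) = log_5(23) = 1.9482

Case 3: c = 3 > log_5(23) = 1.9482
T(n) = O(n^3) = O(n^3)

For T(n) = 23T(n/5) + O(n^3): log_5(23) = 1.9482. This is Case 3 of the Master Theorem (c > log_b(a), work dominated by root), giving O(n^3).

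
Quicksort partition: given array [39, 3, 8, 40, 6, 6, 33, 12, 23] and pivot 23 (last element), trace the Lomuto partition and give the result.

Lomuto partition with pivot = 23:

Initial array: [39, 3, 8, 40, 6, 6, 33, 12, 23]

arr[0]=39 > 23: no swap
arr[1]=3 <= 23: swap with position 0, array becomes [3, 39, 8, 40, 6, 6, 33, 12, 23]
arr[2]=8 <= 23: swap with position 1, array becomes [3, 8, 39, 40, 6, 6, 33, 12, 23]
arr[3]=40 > 23: no swap
arr[4]=6 <= 23: swap with position 2, array becomes [3, 8, 6, 40, 39, 6, 33, 12, 23]
arr[5]=6 <= 23: swap with position 3, array becomes [3, 8, 6, 6, 39, 40, 33, 12, 23]
arr[6]=33 > 23: no swap
arr[7]=12 <= 23: swap with position 4, array becomes [3, 8, 6, 6, 12, 40, 33, 39, 23]

Place pivot at position 5: [3, 8, 6, 6, 12, 23, 33, 39, 40]
Pivot position: 5

After partitioning with pivot 23, the array becomes [3, 8, 6, 6, 12, 23, 33, 39, 40]. The pivot is placed at index 5. All elements to the left of the pivot are <= 23, and all elements to the right are > 23.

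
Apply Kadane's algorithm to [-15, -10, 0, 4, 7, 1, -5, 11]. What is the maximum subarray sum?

Using Kadane's algorithm on [-15, -10, 0, 4, 7, 1, -5, 11]:

Scanning through the array:
Position 1 (value -10): max_ending_here = -10, max_so_far = -10
Position 2 (value 0): max_ending_here = 0, max_so_far = 0
Position 3 (value 4): max_ending_here = 4, max_so_far = 4
Position 4 (value 7): max_ending_here = 11, max_so_far = 11
Position 5 (value 1): max_ending_here = 12, max_so_far = 12
Position 6 (value -5): max_ending_here = 7, max_so_far = 12
Position 7 (value 11): max_ending_here = 18, max_so_far = 18

Maximum subarray: [0, 4, 7, 1, -5, 11]
Maximum sum: 18

The maximum subarray is [0, 4, 7, 1, -5, 11] with sum 18. This subarray runs from index 2 to index 7.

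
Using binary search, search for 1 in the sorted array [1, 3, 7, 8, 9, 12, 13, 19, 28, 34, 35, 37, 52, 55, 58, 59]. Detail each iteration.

Binary search for 1 in [1, 3, 7, 8, 9, 12, 13, 19, 28, 34, 35, 37, 52, 55, 58, 59]:

lo=0, hi=15, mid=7, arr[mid]=19 -> 19 > 1, search left half
lo=0, hi=6, mid=3, arr[mid]=8 -> 8 > 1, search left half
lo=0, hi=2, mid=1, arr[mid]=3 -> 3 > 1, search left half
lo=0, hi=0, mid=0, arr[mid]=1 -> Found target at index 0!

Binary search finds 1 at index 0 after 4 comparisons. The search repeatedly halves the search space by comparing with the middle element.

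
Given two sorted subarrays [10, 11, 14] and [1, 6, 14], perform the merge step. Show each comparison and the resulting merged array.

Merging process:

Compare 10 vs 1: take 1 from right. Merged: [1]
Compare 10 vs 6: take 6 from right. Merged: [1, 6]
Compare 10 vs 14: take 10 from left. Merged: [1, 6, 10]
Compare 11 vs 14: take 11 from left. Merged: [1, 6, 10, 11]
Compare 14 vs 14: take 14 from left. Merged: [1, 6, 10, 11, 14]
Append remaining from right: [14]. Merged: [1, 6, 10, 11, 14, 14]

Final merged array: [1, 6, 10, 11, 14, 14]
Total comparisons: 5

The merged array is [1, 6, 10, 11, 14, 14], requiring 5 comparisons. The merge step runs in O(n) time where n is the total number of elements.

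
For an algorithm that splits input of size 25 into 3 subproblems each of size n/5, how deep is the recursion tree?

For divide and conquer with division factor 5:

Problem sizes at each level:
Level 0: 25
Level 1: 5
Level 2: 1

The root is level 0 and the size-1 base case is level 2 (the tree spans levels 0 through 2, i.e. 3 levels counting the root), so the depth is the number of divisions: log_5(25) = 2

The recursion tree depth is log_5(25) = 2. At each level, the problem size is divided by 5, so it takes 2 divisions to reduce to a base case of size 1. The algorithm makes 3 recursive calls at each level.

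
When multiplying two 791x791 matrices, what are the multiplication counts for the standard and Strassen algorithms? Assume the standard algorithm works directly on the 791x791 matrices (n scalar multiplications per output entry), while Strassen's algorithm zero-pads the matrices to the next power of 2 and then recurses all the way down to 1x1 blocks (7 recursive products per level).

Matrix multiplication for 791x791 matrices:

Strassen's algorithm requires power-of-2 dimensions. Pad 791x791 to 1024x1024 (next power of 2).

Standard algorithm: 791^3 = 494913671 multiplications
Strassen's algorithm: 7^(log2(1024)) = 7^10 = 282475249 multiplications
Savings: 494913671 - 282475249 = 212438422 multiplications

Standard: 494913671 multiplications (791^3). Strassen: 282475249 multiplications (7^10, after padding to 1024x1024). Strassen reduces 8 recursive multiplications to 7 at each level.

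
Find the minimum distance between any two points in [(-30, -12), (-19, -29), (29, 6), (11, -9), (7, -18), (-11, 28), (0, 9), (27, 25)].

Computing all pairwise distances among 8 points:

d((-30, -12), (-19, -29)) = 20.2485
d((-30, -12), (29, 6)) = 61.6847
d((-30, -12), (11, -9)) = 41.1096
d((-30, -12), (7, -18)) = 37.4833
d((-30, -12), (-11, 28)) = 44.2832
d((-30, -12), (0, 9)) = 36.6197
d((-30, -12), (27, 25)) = 67.9559
d((-19, -29), (29, 6)) = 59.4054
d((-19, -29), (11, -9)) = 36.0555
d((-19, -29), (7, -18)) = 28.2312
d((-19, -29), (-11, 28)) = 57.5587
d((-19, -29), (0, 9)) = 42.4853
d((-19, -29), (27, 25)) = 70.9366
d((29, 6), (11, -9)) = 23.4307
d((29, 6), (7, -18)) = 32.5576
d((29, 6), (-11, 28)) = 45.6508
d((29, 6), (0, 9)) = 29.1548
d((29, 6), (27, 25)) = 19.105
d((11, -9), (7, -18)) = 9.8489 <-- minimum
d((11, -9), (-11, 28)) = 43.0465
d((11, -9), (0, 9)) = 21.095
d((11, -9), (27, 25)) = 37.5766
d((7, -18), (-11, 28)) = 49.3964
d((7, -18), (0, 9)) = 27.8927
d((7, -18), (27, 25)) = 47.4236
d((-11, 28), (0, 9)) = 21.9545
d((-11, 28), (27, 25)) = 38.1182
d((0, 9), (27, 25)) = 31.3847

Closest pair: (11, -9) and (7, -18) with distance 9.8489

The closest pair is (11, -9) and (7, -18) with Euclidean distance 9.8489. For 8 points, brute-force pairwise comparison is shown above. For large n, the divide-and-conquer algorithm (sort by x, recurse on halves, check the dividing strip) achieves O(n log n).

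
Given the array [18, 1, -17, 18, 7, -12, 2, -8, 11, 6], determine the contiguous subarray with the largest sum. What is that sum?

Using Kadane's algorithm on [18, 1, -17, 18, 7, -12, 2, -8, 11, 6]:

Scanning through the array:
Position 1 (value 1): max_ending_here = 19, max_so_far = 19
Position 2 (value -17): max_ending_here = 2, max_so_far = 19
Position 3 (value 18): max_ending_here = 20, max_so_far = 20
Position 4 (value 7): max_ending_here = 27, max_so_far = 27
Position 5 (value -12): max_ending_here = 15, max_so_far = 27
Position 6 (value 2): max_ending_here = 17, max_so_far = 27
Position 7 (value -8): max_ending_here = 9, max_so_far = 27
Position 8 (value 11): max_ending_here = 20, max_so_far = 27
Position 9 (value 6): max_ending_here = 26, max_so_far = 27

Maximum subarray: [18, 1, -17, 18, 7]
Maximum sum: 27

The maximum subarray is [18, 1, -17, 18, 7] with sum 27. This subarray runs from index 0 to index 4.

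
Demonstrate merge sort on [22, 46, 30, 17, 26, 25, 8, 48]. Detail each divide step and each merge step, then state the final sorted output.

Merge sort trace:

Split: [22, 46, 30, 17, 26, 25, 8, 48] -> [22, 46, 30, 17] and [26, 25, 8, 48]
  Split: [22, 46, 30, 17] -> [22, 46] and [30, 17]
    Split: [22, 46] -> [22] and [46]
    Merge: [22] + [46] -> [22, 46]
    Split: [30, 17] -> [30] and [17]
    Merge: [30] + [17] -> [17, 30]
  Merge: [22, 46] + [17, 30] -> [17, 22, 30, 46]
  Split: [26, 25, 8, 48] -> [26, 25] and [8, 48]
    Split: [26, 25] -> [26] and [25]
    Merge: [26] + [25] -> [25, 26]
    Split: [8, 48] -> [8] and [48]
    Merge: [8] + [48] -> [8, 48]
  Merge: [25, 26] + [8, 48] -> [8, 25, 26, 48]
Merge: [17, 22, 30, 46] + [8, 25, 26, 48] -> [8, 17, 22, 25, 26, 30, 46, 48]

Final sorted array: [8, 17, 22, 25, 26, 30, 46, 48]

The merge sort proceeds by recursively splitting the array and merging sorted halves.
After all merges, the sorted array is [8, 17, 22, 25, 26, 30, 46, 48].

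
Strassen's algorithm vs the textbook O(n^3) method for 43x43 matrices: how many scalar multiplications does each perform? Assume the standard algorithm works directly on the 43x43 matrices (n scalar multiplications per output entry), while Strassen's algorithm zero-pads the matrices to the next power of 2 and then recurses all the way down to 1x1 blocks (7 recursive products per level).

Matrix multiplication for 43x43 matrices:

Strassen's algorithm requires power-of-2 dimensions. Pad 43x43 to 64x64 (next power of 2).

Standard algorithm: 43^3 = 79507 multiplications
Strassen's algorithm: 7^(log2(64)) = 7^6 = 117649 multiplications
Difference: 79507 - 117649 = -38142 (Strassen uses MORE here due to padding overhead — for small or just-over-power-of-2 n, padding can outweigh the per-level savings)

Standard: 79507 multiplications (43^3). Strassen: 117649 multiplications (7^6, after padding to 64x64). Strassen reduces 8 recursive multiplications to 7 at each level.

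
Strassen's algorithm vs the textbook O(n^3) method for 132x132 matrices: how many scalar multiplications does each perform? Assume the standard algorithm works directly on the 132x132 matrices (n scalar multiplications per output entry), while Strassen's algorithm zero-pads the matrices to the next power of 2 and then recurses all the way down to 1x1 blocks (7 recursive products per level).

Matrix multiplication for 132x132 matrices:

Strassen's algorithm requires power-of-2 dimensions. Pad 132x132 to 256x256 (next power of 2).

Standard algorithm: 132^3 = 2299968 multiplications
Strassen's algorithm: 7^(log2(256)) = 7^8 = 5764801 multiplications
Difference: 2299968 - 5764801 = -3464833 (Strassen uses MORE here due to padding overhead — for small or just-over-power-of-2 n, padding can outweigh the per-level savings)

Standard: 2299968 multiplications (132^3). Strassen: 5764801 multiplications (7^8, after padding to 256x256). Strassen reduces 8 recursive multiplications to 7 at each level.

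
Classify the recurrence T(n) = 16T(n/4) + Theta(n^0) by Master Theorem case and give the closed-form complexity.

Master Theorem for T(n) = 16T(n/4) + O(n^0):

a = 16, b = 4, c = 0
log_b(a) = log_4(16) = 2.0000

Case 1: c = 0 < log_4(16) = 2.0000
T(n) = O(n^(log_4 16)) = O(n^2)

For T(n) = 16T(n/4) + O(n^0): log_4(16) = 2.0000. This is Case 1 of the Master Theorem (c < log_b(a), work dominated by leaves), giving O(n^2).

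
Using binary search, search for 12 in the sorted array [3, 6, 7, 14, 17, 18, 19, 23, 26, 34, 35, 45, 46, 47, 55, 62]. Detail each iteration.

Binary search for 12 in [3, 6, 7, 14, 17, 18, 19, 23, 26, 34, 35, 45, 46, 47, 55, 62]:

lo=0, hi=15, mid=7, arr[mid]=23 -> 23 > 12, search left half
lo=0, hi=6, mid=3, arr[mid]=14 -> 14 > 12, search left half
lo=0, hi=2, mid=1, arr[mid]=6 -> 6 < 12, search right half
lo=2, hi=2, mid=2, arr[mid]=7 -> 7 < 12, search right half
lo=3 > hi=2, target 12 not found

Binary search determines that 12 is not in the array after 4 comparisons. The search space was exhausted without finding the target.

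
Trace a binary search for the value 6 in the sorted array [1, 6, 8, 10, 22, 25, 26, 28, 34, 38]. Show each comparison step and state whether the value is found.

Binary search for 6 in [1, 6, 8, 10, 22, 25, 26, 28, 34, 38]:

lo=0, hi=9, mid=4, arr[mid]=22 -> 22 > 6, search left half
lo=0, hi=3, mid=1, arr[mid]=6 -> Found target at index 1!

Binary search finds 6 at index 1 after 2 comparisons. The search repeatedly halves the search space by comparing with the middle element.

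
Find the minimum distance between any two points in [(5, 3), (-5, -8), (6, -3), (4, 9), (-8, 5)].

Computing all pairwise distances among 5 points:

d((5, 3), (-5, -8)) = 14.8661
d((5, 3), (6, -3)) = 6.0828 <-- minimum
d((5, 3), (4, 9)) = 6.0828 <-- minimum
d((5, 3), (-8, 5)) = 13.1529
d((-5, -8), (6, -3)) = 12.083
d((-5, -8), (4, 9)) = 19.2354
d((-5, -8), (-8, 5)) = 13.3417
d((6, -3), (4, 9)) = 12.1655
d((6, -3), (-8, 5)) = 16.1245
d((4, 9), (-8, 5)) = 12.6491

Minimum distance: 6.0828 (tie among 2 pairs: (5, 3) and (6, -3); (5, 3) and (4, 9))

The minimum Euclidean distance is 6.0828. There is a tie: 2 pairs achieve this minimum — (5, 3) and (6, -3); (5, 3) and (4, 9). Any of these is a valid closest pair. For 5 points, brute-force pairwise comparison is shown above. For large n, the divide-and-conquer algorithm (sort by x, recurse on halves, check the dividing strip) achieves O(n log n).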